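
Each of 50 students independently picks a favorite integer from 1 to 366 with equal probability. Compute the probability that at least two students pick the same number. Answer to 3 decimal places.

0.970

It's easier to compute the probability that all 50 are distinct.
P(all distinct) = 366/366 · 365/366 · ··· · 317/366 ≈ 0.030.
So the probability of at least one match is 1 − 0.030 = 0.970.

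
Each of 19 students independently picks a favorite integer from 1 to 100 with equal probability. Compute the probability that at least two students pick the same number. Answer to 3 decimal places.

It's easier to compute the probability that all 19 are distinct.
P(all distinct) = 100/100 · 99/100 · ··· · 82/100 ≈ 0.161.
So the probability of at least one match is 1 − 0.161 = 0.839.

0.839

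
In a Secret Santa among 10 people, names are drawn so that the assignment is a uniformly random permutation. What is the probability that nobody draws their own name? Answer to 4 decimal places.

This is the derangement probability: permutations of 10 with no fixed point.
D(10) = 10! · (1 − 1/1! + 1/2! − ··· + (−1)^10/10!) = 1334961.
P = 1334961/3628800 = 16481/44800 ≈ 0.3679.

0.3679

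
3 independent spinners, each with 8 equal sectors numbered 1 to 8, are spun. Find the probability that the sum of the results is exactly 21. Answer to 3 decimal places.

There are 8^3 = 512 equally likely outcomes.
The number of ordered 3-tuples from {1,…,8} summing to 21 is 10.
P(sum = 21) = 10/512 = 5/256 ≈ 0.020.

0.020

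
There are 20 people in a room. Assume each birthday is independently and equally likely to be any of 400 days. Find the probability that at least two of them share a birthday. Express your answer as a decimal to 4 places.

It's easier to compute the probability that all 20 are distinct.
P(all distinct) = 400/400 · 399/400 · ··· · 381/400 ≈ 0.6170.
So the probability of at least one match is 1 − 0.6170 = 0.3830.

0.3830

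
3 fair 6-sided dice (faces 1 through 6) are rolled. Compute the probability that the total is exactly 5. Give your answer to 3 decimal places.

There are 6^3 = 216 equally likely outcomes.
The number of ordered 3-tuples from {1,…,6} summing to 5 is 6.
P(sum = 5) = 6/216 = 1/36 ≈ 0.028.

0.028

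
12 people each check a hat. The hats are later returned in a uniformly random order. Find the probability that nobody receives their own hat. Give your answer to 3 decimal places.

0.368

This is the derangement probability: permutations of 12 with no fixed point.
D(12) = 12! · (1 − 1/1! + 1/2! − ··· + (−1)^12/12!) = 176214841.
P = 176214841/479001600 = 16019531/43545600 ≈ 0.368.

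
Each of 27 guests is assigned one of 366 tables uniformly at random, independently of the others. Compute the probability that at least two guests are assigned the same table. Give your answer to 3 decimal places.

0.626

It's easier to compute the probability that all 27 are distinct.
P(all distinct) = 366/366 · 365/366 · ··· · 340/366 ≈ 0.374.
So the probability of at least one match is 1 − 0.374 = 0.626.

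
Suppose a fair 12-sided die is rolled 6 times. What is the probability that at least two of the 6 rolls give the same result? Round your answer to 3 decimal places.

0.777

P(all 6 different) = 12/12 · 11/12 · ··· · 7/12 ≈ 0.223.
P(at least two equal) = 1 − 0.223 = 0.777.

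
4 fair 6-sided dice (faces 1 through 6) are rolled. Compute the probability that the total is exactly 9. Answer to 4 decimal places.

0.0432

There are 6^4 = 1296 equally likely outcomes.
The number of ordered 4-tuples from {1,…,6} summing to 9 is 56.
P(sum = 9) = 56/1296 = 7/162 ≈ 0.0432.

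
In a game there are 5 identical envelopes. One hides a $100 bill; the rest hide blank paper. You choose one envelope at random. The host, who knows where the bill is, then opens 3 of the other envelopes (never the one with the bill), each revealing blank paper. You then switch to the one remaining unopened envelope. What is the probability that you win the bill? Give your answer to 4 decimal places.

0.8000

Your original envelope holds the bill with probability 1/5, so the other 4 collectively hold it with probability 4/5.
The host can always find 3 empty envelopes to open, so the reveals don't change that 4/5; it is now spread over the 1 remaining unopened envelope.
P(win by switching) = (4/5) · (1/1) = 4/5 ≈ 0.8000.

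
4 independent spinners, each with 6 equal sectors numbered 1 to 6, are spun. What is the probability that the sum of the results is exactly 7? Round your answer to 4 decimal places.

0.0154

There are 6^4 = 1296 equally likely outcomes.
The number of ordered 4-tuples from {1,…,6} summing to 7 is 20.
P(sum = 7) = 20/1296 = 5/324 ≈ 0.0154.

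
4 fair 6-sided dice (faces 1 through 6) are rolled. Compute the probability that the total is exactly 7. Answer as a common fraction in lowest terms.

5/324

There are 6^4 = 1296 equally likely outcomes.
The number of ordered 4-tuples from {1,…,6} summing to 7 is 20.
P(sum = 7) = 20/1296 = 5/324.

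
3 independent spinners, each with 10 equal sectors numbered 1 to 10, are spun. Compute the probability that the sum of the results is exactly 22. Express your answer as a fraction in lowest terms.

9/200

There are 10^3 = 1000 equally likely outcomes.
The number of ordered 3-tuples from {1,…,10} summing to 22 is 45.
P(sum = 22) = 45/1000 = 9/200.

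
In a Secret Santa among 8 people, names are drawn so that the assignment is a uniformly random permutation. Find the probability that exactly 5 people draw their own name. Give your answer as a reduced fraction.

Choose which 5 of the 8 are fixed: C(8,5) = 56 ways.
The remaining 3 must have no fixed point: D(3) = 2.
P = 56·2/40320 = 1/360.

1/360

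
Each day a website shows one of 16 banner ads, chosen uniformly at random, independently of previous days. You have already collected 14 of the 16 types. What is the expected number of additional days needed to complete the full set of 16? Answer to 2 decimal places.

24.00

Starting from 14 distinct types, each trial gives a new one with probability (16−i)/16 when i types are held, so the wait for the next new type is 16/(16−i).
E = 16/2 + 16/1 = 24 ≈ 24.00.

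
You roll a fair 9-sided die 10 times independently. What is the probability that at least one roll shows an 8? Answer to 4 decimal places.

0.6921

P(no roll shows an 8) = (8/9)^10 ≈ 0.3079.
P(at least one) = 1 − 0.3079 = 0.6921.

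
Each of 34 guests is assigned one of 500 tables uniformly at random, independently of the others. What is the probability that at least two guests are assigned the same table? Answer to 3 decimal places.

It's easier to compute the probability that all 34 are distinct.
P(all distinct) = 500/500 · 499/500 · ··· · 467/500 ≈ 0.317.
So the probability of at least one match is 1 − 0.317 = 0.683.

0.683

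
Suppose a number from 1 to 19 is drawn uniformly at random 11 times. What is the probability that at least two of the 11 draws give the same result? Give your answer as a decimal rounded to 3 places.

0.974

P(all 11 different) = 19/19 · 18/19 · ··· · 9/19 ≈ 0.026.
P(at least two equal) = 1 − 0.026 = 0.974.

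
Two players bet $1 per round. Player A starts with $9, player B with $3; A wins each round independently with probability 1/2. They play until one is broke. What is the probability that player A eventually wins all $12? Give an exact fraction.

3/4

With a fair step, P(i) = ½P(i−1) + ½P(i+1) with P(0)=0, P(12)=1 has the linear solution P(i) = i/12.
P(9) = 9/12 = 3/4.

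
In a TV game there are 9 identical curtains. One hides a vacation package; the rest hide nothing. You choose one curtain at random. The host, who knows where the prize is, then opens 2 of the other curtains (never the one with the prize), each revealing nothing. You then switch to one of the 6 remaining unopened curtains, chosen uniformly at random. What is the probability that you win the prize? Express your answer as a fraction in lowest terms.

4/27

Your original curtain holds the prize with probability 1/9, so the other 8 collectively hold it with probability 8/9.
The host can always find 2 empty curtains to open, so the reveals don't change that 8/9; it is now spread over the 6 remaining unopened curtains.
P(win by switching) = (8/9) · (1/6) = 4/27.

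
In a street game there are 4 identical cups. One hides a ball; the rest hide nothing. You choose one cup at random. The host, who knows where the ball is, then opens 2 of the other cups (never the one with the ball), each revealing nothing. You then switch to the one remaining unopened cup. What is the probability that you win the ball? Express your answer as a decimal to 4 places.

Your original cup holds the ball with probability 1/4, so the other 3 collectively hold it with probability 3/4.
The host can always find 2 empty cups to open, so the reveals don't change that 3/4; it is now spread over the 1 remaining unopened cup.
P(win by switching) = (3/4) · (1/1) = 3/4 ≈ 0.7500.

0.7500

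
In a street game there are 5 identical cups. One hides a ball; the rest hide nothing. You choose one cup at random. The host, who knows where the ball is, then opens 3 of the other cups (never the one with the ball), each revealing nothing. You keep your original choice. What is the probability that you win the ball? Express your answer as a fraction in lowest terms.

1/5

The host can always open 3 empty cups regardless of your choice, so the reveals give no information about your original cup.
P(win by staying) = 1/5.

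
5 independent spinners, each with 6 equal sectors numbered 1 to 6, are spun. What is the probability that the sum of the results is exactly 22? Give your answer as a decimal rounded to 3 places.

0.054

There are 6^5 = 7776 equally likely outcomes.
The number of ordered 5-tuples from {1,…,6} summing to 22 is 420.
P(sum = 22) = 420/7776 = 35/648 ≈ 0.054.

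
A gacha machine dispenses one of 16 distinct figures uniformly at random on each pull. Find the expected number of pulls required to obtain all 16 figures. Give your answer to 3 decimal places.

After i distinct types are collected, each trial gives a new one with probability (16−i)/16, so the expected wait for the next new type is 16/(16−i).
E = 16/16 + 16/15 + 16/14 + 16/13 + 16/12 + 16/11 + 16/10 + 16/9 + 16/8 + 16/7 + 16/6 + 16/5 + 16/4 + 16/3 + 16/2 + 16/1 = 2436559/45045 ≈ 54.092.

54.092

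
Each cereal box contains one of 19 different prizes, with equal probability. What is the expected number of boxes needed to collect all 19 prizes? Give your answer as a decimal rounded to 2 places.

67.41

After i distinct types are collected, each trial gives a new one with probability (19−i)/19, so the expected wait for the next new type is 19/(19−i).
E = 19/19 + 19/18 + 19/17 + 19/16 + 19/15 + 19/14 + 19/13 + 19/12 + 19/11 + 19/10 + 19/9 + 19/8 + 19/7 + 19/6 + 19/5 + 19/4 + 19/3 + 19/2 + 19/1 = 275295799/4084080 ≈ 67.41.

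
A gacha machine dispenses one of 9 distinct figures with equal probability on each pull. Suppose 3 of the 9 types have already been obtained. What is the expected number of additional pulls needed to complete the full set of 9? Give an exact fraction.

441/20

Starting from 3 distinct types, each trial gives a new one with probability (9−i)/9 when i types are held, so the wait for the next new type is 9/(9−i).
E = 9/6 + 9/5 + 9/4 + 9/3 + 9/2 + 9/1 = 441/20.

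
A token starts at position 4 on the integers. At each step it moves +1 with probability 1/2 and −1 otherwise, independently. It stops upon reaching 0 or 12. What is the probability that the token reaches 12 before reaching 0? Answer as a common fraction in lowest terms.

With a fair step, P(i) = ½P(i−1) + ½P(i+1) with P(0)=0, P(12)=1 has the linear solution P(i) = i/12.
P(4) = 4/12 = 1/3.

1/3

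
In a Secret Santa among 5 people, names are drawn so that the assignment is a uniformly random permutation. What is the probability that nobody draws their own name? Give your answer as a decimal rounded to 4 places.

This is the derangement probability: permutations of 5 with no fixed point.
D(5) = 5! · (1 − 1/1! + 1/2! − ··· + (−1)^5/5!) = 44.
P = 44/120 = 11/30 ≈ 0.3667.

0.3667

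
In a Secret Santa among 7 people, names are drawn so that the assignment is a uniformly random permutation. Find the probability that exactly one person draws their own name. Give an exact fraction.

53/144

Choose which one is fixed: C(7,1) = 7 ways.
The remaining 6 must have no fixed point: D(6) = 265.
P = 7·265/5040 = 53/144.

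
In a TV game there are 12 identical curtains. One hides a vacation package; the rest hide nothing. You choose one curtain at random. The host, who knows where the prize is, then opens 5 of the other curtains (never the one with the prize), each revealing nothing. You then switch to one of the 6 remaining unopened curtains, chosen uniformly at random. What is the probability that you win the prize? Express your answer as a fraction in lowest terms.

Your original curtain holds the prize with probability 1/12, so the other 11 collectively hold it with probability 11/12.
The host can always find 5 empty curtains to open, so the reveals don't change that 11/12; it is now spread over the 6 remaining unopened curtains.
P(win by switching) = (11/12) · (1/6) = 11/72.

11/72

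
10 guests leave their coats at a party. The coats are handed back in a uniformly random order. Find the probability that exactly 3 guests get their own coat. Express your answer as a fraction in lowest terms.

103/1680

Choose which 3 of the 10 are fixed: C(10,3) = 120 ways.
The remaining 7 must have no fixed point: D(7) = 1854.
P = 120·1854/3628800 = 103/1680.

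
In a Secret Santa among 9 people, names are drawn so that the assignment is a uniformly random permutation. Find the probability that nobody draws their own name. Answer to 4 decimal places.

This is the derangement probability: permutations of 9 with no fixed point.
D(9) = 9! · (1 − 1/1! + 1/2! − ··· + (−1)^9/9!) = 133496.
P = 133496/362880 = 16687/45360 ≈ 0.3679.

0.3679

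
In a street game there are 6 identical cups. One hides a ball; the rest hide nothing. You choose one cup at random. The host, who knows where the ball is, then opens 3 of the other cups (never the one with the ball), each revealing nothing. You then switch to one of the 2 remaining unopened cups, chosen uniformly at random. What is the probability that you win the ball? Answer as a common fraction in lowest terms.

Your original cup holds the ball with probability 1/6, so the other 5 collectively hold it with probability 5/6.
The host can always find 3 empty cups to open, so the reveals don't change that 5/6; it is now spread over the 2 remaining unopened cups.
P(win by switching) = (5/6) · (1/2) = 5/12.

5/12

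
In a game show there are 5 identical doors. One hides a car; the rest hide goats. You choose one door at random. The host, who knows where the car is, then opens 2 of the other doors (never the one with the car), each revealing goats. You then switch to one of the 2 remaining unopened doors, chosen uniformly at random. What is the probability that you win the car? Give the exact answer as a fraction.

Your original door holds the car with probability 1/5, so the other 4 collectively hold it with probability 4/5.
The host can always find 2 empty doors to open, so the reveals don't change that 4/5; it is now spread over the 2 remaining unopened doors.
P(win by switching) = (4/5) · (1/2) = 2/5.

2/5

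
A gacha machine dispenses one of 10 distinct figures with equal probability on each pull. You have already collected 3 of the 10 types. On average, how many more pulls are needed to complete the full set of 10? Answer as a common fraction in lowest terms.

Starting from 3 distinct types, each trial gives a new one with probability (10−i)/10 when i types are held, so the wait for the next new type is 10/(10−i).
E = 10/7 + 10/6 + 10/5 + 10/4 + 10/3 + 10/2 + 10/1 = 363/14.

363/14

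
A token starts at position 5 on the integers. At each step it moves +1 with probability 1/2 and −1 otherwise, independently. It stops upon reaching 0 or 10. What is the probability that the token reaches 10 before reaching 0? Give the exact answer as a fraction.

1/2

With a fair step, P(i) = ½P(i−1) + ½P(i+1) with P(0)=0, P(10)=1 has the linear solution P(i) = i/10.
P(5) = 5/10 = 1/2.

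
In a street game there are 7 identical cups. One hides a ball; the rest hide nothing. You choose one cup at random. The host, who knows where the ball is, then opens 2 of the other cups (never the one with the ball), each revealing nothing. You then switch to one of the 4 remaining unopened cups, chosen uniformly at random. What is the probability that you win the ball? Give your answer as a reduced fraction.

3/14

Your original cup holds the ball with probability 1/7, so the other 6 collectively hold it with probability 6/7.
The host can always find 2 empty cups to open, so the reveals don't change that 6/7; it is now spread over the 4 remaining unopened cups.
P(win by switching) = (6/7) · (1/4) = 3/14.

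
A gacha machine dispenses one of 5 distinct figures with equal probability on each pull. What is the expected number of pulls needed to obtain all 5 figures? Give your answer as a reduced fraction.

137/12

After i distinct types are collected, each trial gives a new one with probability (5−i)/5, so the expected wait for the next new type is 5/(5−i).
E = 5/5 + 5/4 + 5/3 + 5/2 + 5/1 = 137/12.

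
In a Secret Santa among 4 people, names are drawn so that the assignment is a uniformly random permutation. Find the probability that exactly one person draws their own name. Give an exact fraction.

1/3

Choose which one is fixed: C(4,1) = 4 ways.
The remaining 3 must have no fixed point: D(3) = 2.
P = 4·2/24 = 1/3.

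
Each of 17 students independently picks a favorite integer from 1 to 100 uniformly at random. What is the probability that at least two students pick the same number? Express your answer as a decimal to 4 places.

0.7635

It's easier to compute the probability that all 17 are distinct.
P(all distinct) = 100/100 · 99/100 · ··· · 84/100 ≈ 0.2365.
So the probability of at least one match is 1 − 0.2365 = 0.7635.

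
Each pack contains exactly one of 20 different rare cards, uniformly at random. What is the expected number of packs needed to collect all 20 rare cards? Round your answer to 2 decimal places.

71.95

After i distinct types are collected, each trial gives a new one with probability (20−i)/20, so the expected wait for the next new type is 20/(20−i).
E = 20/20 + 20/19 + 20/18 + 20/17 + 20/16 + 20/15 + 20/14 + 20/13 + 20/12 + 20/11 + 20/10 + 20/9 + 20/8 + 20/7 + 20/6 + 20/5 + 20/4 + 20/3 + 20/2 + 20/1 = 279175675/3879876 ≈ 71.95.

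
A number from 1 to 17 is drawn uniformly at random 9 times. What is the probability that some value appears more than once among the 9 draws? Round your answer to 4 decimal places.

P(all 9 different) = 17/17 · 16/17 · ··· · 9/17 ≈ 0.0744.
P(at least two equal) = 1 − 0.0744 = 0.9256.

0.9256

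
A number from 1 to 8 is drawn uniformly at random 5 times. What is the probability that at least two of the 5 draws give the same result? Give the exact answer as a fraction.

P(all 5 different) = 8/8 · 7/8 · ··· · 4/8 = 105/512.
P(at least two equal) = 1 − 105/512 = 407/512.

407/512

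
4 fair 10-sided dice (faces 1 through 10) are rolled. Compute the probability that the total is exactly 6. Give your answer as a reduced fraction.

1/1000

There are 10^4 = 10000 equally likely outcomes.
The number of ordered 4-tuples from {1,…,10} summing to 6 is 10.
P(sum = 6) = 10/10000 = 1/1000.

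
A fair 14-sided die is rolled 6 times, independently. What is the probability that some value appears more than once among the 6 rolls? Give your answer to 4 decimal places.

P(all 6 different) = 14/14 · 13/14 · ··· · 9/14 ≈ 0.2872.
P(at least two equal) = 1 − 0.2872 = 0.7128.

0.7128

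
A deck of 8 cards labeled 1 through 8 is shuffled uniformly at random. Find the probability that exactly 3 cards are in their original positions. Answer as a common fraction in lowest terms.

11/180

Choose which 3 of the 8 are fixed: C(8,3) = 56 ways.
The remaining 5 must have no fixed point: D(5) = 44.
P = 56·44/40320 = 11/180.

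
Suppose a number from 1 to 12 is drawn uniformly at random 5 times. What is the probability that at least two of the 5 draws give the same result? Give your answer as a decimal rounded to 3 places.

P(all 5 different) = 12/12 · 11/12 · ··· · 8/12 ≈ 0.382.
P(at least two equal) = 1 − 0.382 = 0.618.

0.618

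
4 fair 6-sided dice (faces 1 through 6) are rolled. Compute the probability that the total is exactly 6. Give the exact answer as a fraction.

5/648

There are 6^4 = 1296 equally likely outcomes.
The number of ordered 4-tuples from {1,…,6} summing to 6 is 10.
P(sum = 6) = 10/1296 = 5/648.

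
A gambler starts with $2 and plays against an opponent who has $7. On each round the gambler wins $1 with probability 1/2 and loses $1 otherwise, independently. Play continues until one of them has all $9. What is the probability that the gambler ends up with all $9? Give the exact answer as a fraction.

With a fair step, P(i) = ½P(i−1) + ½P(i+1) with P(0)=0, P(9)=1 has the linear solution P(i) = i/9.
P(2) = 2/9.

2/9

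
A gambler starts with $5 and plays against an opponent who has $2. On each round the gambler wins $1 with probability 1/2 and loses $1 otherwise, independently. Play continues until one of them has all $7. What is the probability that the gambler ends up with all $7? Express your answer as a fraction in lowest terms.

With a fair step, P(i) = ½P(i−1) + ½P(i+1) with P(0)=0, P(7)=1 has the linear solution P(i) = i/7.
P(5) = 5/7.

5/7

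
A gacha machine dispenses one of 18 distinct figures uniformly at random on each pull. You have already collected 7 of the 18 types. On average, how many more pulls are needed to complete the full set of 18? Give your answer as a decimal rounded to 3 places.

54.358

Starting from 7 distinct types, each trial gives a new one with probability (18−i)/18 when i types are held, so the wait for the next new type is 18/(18−i).
E = 18/11 + 18/10 + 18/9 + 18/8 + 18/7 + 18/6 + 18/5 + 18/4 + 18/3 + 18/2 + 18/1 = 83711/1540 ≈ 54.358.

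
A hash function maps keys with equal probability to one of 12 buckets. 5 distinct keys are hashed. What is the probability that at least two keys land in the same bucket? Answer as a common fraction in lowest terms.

89/144

It's easier to compute the probability that all 5 are distinct.
P(all distinct) = 12/12 · 11/12 · ··· · 8/12 = 55/144.
So the probability of at least one match is 1 − 55/144 = 89/144.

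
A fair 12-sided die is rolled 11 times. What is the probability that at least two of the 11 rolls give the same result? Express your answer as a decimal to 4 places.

P(all 11 different) = 12/12 · 11/12 · ··· · 2/12 ≈ 0.0006.
P(at least two equal) = 1 − 0.0006 = 0.9994.

0.9994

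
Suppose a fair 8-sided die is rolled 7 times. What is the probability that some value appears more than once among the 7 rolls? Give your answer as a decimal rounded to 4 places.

P(all 7 different) = 8/8 · 7/8 · ··· · 2/8 ≈ 0.0192.
P(at least two equal) = 1 − 0.0192 = 0.9808.

0.9808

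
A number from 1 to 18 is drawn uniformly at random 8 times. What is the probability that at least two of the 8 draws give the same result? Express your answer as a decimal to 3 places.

0.840

P(all 8 different) = 18/18 · 17/18 · ··· · 11/18 ≈ 0.160.
P(at least two equal) = 1 − 0.160 = 0.840.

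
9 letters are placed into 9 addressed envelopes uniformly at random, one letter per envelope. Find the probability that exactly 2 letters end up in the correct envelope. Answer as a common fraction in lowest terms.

103/560

Choose which 2 of the 9 are fixed: C(9,2) = 36 ways.
The remaining 7 must have no fixed point: D(7) = 1854.
P = 36·1854/362880 = 103/560.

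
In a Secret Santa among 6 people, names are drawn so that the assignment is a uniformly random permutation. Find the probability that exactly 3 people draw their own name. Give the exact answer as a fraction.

Choose which 3 of the 6 are fixed: C(6,3) = 20 ways.
The remaining 3 must have no fixed point: D(3) = 2.
P = 20·2/720 = 1/18.

1/18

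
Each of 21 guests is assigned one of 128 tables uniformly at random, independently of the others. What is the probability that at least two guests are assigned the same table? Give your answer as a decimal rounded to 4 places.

0.8238

It's easier to compute the probability that all 21 are distinct.
P(all distinct) = 128/128 · 127/128 · ··· · 108/128 ≈ 0.1762.
So the probability of at least one match is 1 − 0.1762 = 0.8238.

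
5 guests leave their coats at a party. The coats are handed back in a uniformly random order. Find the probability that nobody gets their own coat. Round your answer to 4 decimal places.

0.3667

This is the derangement probability: permutations of 5 with no fixed point.
D(5) = 5! · (1 − 1/1! + 1/2! − ··· + (−1)^5/5!) = 44.
P = 44/120 = 11/30 ≈ 0.3667.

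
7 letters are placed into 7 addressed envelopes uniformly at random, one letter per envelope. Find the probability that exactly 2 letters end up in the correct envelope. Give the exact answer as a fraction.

Choose which 2 of the 7 are fixed: C(7,2) = 21 ways.
The remaining 5 must have no fixed point: D(5) = 44.
P = 21·44/5040 = 11/60.

11/60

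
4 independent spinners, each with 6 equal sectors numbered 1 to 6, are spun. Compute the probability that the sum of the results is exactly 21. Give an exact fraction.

There are 6^4 = 1296 equally likely outcomes.
The number of ordered 4-tuples from {1,…,6} summing to 21 is 20.
P(sum = 21) = 20/1296 = 5/324.

5/324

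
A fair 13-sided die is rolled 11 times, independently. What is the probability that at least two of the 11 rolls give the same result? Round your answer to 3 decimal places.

0.998

P(all 11 different) = 13/13 · 12/13 · ··· · 3/13 ≈ 0.002.
P(at least two equal) = 1 − 0.002 = 0.998.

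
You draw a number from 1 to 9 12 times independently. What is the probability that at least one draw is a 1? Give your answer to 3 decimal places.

0.757

P(no draw is a 1) = (8/9)^12 ≈ 0.243.
P(at least one) = 1 − 0.243 = 0.757.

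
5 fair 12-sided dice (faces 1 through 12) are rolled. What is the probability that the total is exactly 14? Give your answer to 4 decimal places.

0.0029

There are 12^5 = 248832 equally likely outcomes.
The number of ordered 5-tuples from {1,…,12} summing to 14 is 715.
P(sum = 14) = 715/248832 ≈ 0.0029.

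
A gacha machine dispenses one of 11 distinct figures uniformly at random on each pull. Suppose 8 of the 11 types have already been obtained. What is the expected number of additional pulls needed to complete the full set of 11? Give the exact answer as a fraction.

121/6

Starting from 8 distinct types, each trial gives a new one with probability (11−i)/11 when i types are held, so the wait for the next new type is 11/(11−i).
E = 11/3 + 11/2 + 11/1 = 121/6.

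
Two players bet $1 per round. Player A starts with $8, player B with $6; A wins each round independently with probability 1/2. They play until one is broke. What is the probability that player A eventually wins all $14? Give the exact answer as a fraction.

4/7

With a fair step, P(i) = ½P(i−1) + ½P(i+1) with P(0)=0, P(14)=1 has the linear solution P(i) = i/14.
P(8) = 8/14 = 4/7.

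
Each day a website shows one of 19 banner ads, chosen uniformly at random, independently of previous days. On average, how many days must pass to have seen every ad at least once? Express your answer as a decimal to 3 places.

67.407

After i distinct types are collected, each trial gives a new one with probability (19−i)/19, so the expected wait for the next new type is 19/(19−i).
E = 19/19 + 19/18 + 19/17 + 19/16 + 19/15 + 19/14 + 19/13 + 19/12 + 19/11 + 19/10 + 19/9 + 19/8 + 19/7 + 19/6 + 19/5 + 19/4 + 19/3 + 19/2 + 19/1 = 275295799/4084080 ≈ 67.407.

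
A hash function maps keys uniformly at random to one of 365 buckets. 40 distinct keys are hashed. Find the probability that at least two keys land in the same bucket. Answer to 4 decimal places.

It's easier to compute the probability that all 40 are distinct.
P(all distinct) = 365/365 · 364/365 · ··· · 326/365 ≈ 0.1088.
So the probability of at least one match is 1 − 0.1088 = 0.8912.

0.8912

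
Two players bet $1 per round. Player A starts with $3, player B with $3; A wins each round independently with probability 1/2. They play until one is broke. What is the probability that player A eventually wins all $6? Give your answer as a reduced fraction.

With a fair step, P(i) = ½P(i−1) + ½P(i+1) with P(0)=0, P(6)=1 has the linear solution P(i) = i/6.
P(3) = 3/6 = 1/2.

1/2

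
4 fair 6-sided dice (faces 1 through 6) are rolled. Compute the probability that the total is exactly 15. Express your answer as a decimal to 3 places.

There are 6^4 = 1296 equally likely outcomes.
The number of ordered 4-tuples from {1,…,6} summing to 15 is 140.
P(sum = 15) = 140/1296 = 35/324 ≈ 0.108.

0.108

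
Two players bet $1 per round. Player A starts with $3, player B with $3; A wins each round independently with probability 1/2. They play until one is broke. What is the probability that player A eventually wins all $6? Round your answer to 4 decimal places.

0.5000

With a fair step, P(i) = ½P(i−1) + ½P(i+1) with P(0)=0, P(6)=1 has the linear solution P(i) = i/6.
P(3) = 3/6 = 1/2 ≈ 0.5000.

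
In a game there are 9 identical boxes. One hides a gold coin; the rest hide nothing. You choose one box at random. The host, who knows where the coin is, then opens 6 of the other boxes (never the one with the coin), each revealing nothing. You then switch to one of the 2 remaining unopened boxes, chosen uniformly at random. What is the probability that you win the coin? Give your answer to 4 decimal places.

0.4444

Your original box holds the coin with probability 1/9, so the other 8 collectively hold it with probability 8/9.
The host can always find 6 empty boxes to open, so the reveals don't change that 8/9; it is now spread over the 2 remaining unopened boxes.
P(win by switching) = (8/9) · (1/2) = 4/9 ≈ 0.4444.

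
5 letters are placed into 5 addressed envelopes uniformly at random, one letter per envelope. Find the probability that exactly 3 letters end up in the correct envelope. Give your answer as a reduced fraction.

Choose which 3 of the 5 are fixed: C(5,3) = 10 ways.
The remaining 2 must have no fixed point: D(2) = 1.
P = 10·1/120 = 1/12.

1/12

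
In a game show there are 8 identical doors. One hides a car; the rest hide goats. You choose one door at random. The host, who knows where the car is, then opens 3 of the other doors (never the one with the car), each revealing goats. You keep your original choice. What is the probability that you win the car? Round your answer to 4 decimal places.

The host can always open 3 empty doors regardless of your choice, so the reveals give no information about your original door.
P(win by staying) = 1/8 ≈ 0.1250.

0.1250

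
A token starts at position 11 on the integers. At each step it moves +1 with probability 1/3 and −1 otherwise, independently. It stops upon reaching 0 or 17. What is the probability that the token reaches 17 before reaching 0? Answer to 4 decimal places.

Let r = q/p = (2/3)/(1/3) = 2. The recurrence P(i) = p·P(i+1) + q·P(i−1) with P(0)=0, P(17)=1 gives P(i) = (1 − r^i)/(1 − r^17).
P(11) = (1 − (2)^11) / (1 − (2)^17) = 2047/131071 ≈ 0.0156.

0.0156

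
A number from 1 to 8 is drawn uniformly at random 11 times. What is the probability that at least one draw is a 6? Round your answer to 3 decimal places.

P(no draw is a 6) = (7/8)^11 ≈ 0.230.
P(at least one) = 1 − 0.230 = 0.770.

0.770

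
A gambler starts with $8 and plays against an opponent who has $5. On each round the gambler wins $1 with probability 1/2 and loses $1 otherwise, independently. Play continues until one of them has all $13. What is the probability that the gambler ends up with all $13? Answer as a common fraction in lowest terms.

With a fair step, P(i) = ½P(i−1) + ½P(i+1) with P(0)=0, P(13)=1 has the linear solution P(i) = i/13.
P(8) = 8/13.

8/13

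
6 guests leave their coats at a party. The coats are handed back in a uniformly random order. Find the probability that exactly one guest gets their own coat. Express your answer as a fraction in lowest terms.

11/30

Choose which one is fixed: C(6,1) = 6 ways.
The remaining 5 must have no fixed point: D(5) = 44.
P = 6·44/720 = 11/30.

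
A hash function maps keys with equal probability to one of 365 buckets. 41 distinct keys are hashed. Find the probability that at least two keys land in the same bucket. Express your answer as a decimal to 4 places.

It's easier to compute the probability that all 41 are distinct.
P(all distinct) = 365/365 · 364/365 · ··· · 325/365 ≈ 0.0968.
So the probability of at least one match is 1 − 0.0968 = 0.9032.

0.9032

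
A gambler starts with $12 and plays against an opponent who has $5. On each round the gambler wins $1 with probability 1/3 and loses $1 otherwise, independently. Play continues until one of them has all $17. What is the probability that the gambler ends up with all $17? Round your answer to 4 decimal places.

0.0312

Let r = q/p = (2/3)/(1/3) = 2. The recurrence P(i) = p·P(i+1) + q·P(i−1) with P(0)=0, P(17)=1 gives P(i) = (1 − r^i)/(1 − r^17).
P(12) = (1 − (2)^12) / (1 − (2)^17) = 4095/131071 ≈ 0.0312.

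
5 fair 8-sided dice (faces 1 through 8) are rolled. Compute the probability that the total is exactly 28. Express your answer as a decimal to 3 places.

0.045

There are 8^5 = 32768 equally likely outcomes.
The number of ordered 5-tuples from {1,…,8} summing to 28 is 1470.
P(sum = 28) = 1470/32768 = 735/16384 ≈ 0.045.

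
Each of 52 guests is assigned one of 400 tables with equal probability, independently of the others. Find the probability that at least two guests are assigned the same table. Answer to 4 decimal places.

0.9688

It's easier to compute the probability that all 52 are distinct.
P(all distinct) = 400/400 · 399/400 · ··· · 349/400 ≈ 0.0312.
So the probability of at least one match is 1 − 0.0312 = 0.9688.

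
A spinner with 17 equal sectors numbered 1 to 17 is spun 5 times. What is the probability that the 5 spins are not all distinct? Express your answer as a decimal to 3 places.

P(all 5 different) = 17/17 · 16/17 · ··· · 13/17 ≈ 0.523.
P(at least two equal) = 1 − 0.523 = 0.477.

0.477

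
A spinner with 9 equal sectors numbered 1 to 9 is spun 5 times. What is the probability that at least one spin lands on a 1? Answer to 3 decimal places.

P(no spin lands on a 1) = (8/9)^5 ≈ 0.555.
P(at least one) = 1 − 0.555 = 0.445.

0.445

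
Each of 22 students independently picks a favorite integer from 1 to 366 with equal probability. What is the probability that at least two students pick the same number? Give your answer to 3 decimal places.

It's easier to compute the probability that all 22 are distinct.
P(all distinct) = 366/366 · 365/366 · ··· · 345/366 ≈ 0.525.
So the probability of at least one match is 1 − 0.525 = 0.475.

0.475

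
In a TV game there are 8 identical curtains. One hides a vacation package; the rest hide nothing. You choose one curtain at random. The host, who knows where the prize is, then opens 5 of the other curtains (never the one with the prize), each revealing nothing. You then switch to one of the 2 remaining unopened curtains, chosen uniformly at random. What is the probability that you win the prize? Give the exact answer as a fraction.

Your original curtain holds the prize with probability 1/8, so the other 7 collectively hold it with probability 7/8.
The host can always find 5 empty curtains to open, so the reveals don't change that 7/8; it is now spread over the 2 remaining unopened curtains.
P(win by switching) = (7/8) · (1/2) = 7/16.

7/16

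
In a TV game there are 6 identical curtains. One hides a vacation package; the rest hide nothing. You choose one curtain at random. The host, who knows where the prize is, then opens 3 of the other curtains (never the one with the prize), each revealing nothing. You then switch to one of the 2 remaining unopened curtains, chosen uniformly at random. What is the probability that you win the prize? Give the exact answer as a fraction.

5/12

Your original curtain holds the prize with probability 1/6, so the other 5 collectively hold it with probability 5/6.
The host can always find 3 empty curtains to open, so the reveals don't change that 5/6; it is now spread over the 2 remaining unopened curtains.
P(win by switching) = (5/6) · (1/2) = 5/12.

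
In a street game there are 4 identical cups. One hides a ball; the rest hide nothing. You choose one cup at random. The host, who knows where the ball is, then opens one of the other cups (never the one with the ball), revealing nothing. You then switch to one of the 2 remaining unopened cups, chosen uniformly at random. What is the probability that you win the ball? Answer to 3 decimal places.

Your original cup holds the ball with probability 1/4, so the other 3 collectively hold it with probability 3/4.
The host can always find an empty cup to open, so this doesn't change that 3/4; it is now spread over the 2 remaining unopened cups.
P(win by switching) = (3/4) · (1/2) = 3/8 ≈ 0.375.

0.375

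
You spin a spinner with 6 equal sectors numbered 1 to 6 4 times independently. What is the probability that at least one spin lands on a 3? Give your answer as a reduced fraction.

671/1296

P(no spin lands on a 3) = (5/6)^4 = 625/1296.
P(at least one) = 1 − 625/1296 = 671/1296.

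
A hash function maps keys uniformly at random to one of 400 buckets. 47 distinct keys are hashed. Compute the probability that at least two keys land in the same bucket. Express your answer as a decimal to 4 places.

0.9400

It's easier to compute the probability that all 47 are distinct.
P(all distinct) = 400/400 · 399/400 · ··· · 354/400 ≈ 0.0600.
So the probability of at least one match is 1 − 0.0600 = 0.9400.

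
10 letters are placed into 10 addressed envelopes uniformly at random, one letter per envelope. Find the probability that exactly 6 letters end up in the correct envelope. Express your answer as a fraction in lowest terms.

Choose which 6 of the 10 are fixed: C(10,6) = 210 ways.
The remaining 4 must have no fixed point: D(4) = 9.
P = 210·9/3628800 = 1/1920.

1/1920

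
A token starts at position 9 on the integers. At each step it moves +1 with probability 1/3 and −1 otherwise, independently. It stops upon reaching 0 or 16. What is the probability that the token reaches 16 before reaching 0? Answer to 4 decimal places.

0.0078

Let r = q/p = (2/3)/(1/3) = 2. The recurrence P(i) = p·P(i+1) + q·P(i−1) with P(0)=0, P(16)=1 gives P(i) = (1 − r^i)/(1 − r^16).
P(9) = (1 − (2)^9) / (1 − (2)^16) = 511/65535 ≈ 0.0078.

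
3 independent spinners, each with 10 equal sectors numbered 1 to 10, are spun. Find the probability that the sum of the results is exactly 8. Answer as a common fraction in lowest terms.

21/1000

There are 10^3 = 1000 equally likely outcomes.
The number of ordered 3-tuples from {1,…,10} summing to 8 is 21.
P(sum = 8) = 21/1000.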